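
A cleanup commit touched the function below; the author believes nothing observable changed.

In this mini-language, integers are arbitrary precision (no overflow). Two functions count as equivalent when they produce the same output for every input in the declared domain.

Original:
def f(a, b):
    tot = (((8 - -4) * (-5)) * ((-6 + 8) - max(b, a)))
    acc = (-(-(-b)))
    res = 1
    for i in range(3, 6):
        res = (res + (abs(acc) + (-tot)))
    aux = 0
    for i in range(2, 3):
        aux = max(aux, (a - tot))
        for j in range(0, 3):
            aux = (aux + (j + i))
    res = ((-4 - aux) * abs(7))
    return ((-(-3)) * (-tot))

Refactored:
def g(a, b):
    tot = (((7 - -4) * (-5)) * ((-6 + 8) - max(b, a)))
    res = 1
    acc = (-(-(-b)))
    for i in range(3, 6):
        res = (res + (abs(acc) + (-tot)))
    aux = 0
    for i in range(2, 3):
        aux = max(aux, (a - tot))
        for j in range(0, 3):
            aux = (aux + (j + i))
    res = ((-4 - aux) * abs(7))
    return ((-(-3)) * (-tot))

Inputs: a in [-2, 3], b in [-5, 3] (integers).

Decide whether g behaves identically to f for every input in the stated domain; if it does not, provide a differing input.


Consider the input a=-2, b=-5.
f: tot = -240; acc = 5; res = 1; [i=3]; res = 246; [i=4]; res = 491; [i=5]; res = 736; aux = 0; [i=2]; aux = 238; [j=0]; aux = 240; [j=1]; aux = 243; [j=2]; aux = 247; res = -1757; return 720
g: tot = -220; res = 1; acc = 5; [i=3]; res = 226; [i=4]; res = 451; [i=5]; res = 676; aux = 0; [i=2]; aux = 218; [j=0]; aux = 220; [j=1]; aux = 223; [j=2]; aux = 227; res = -1617; return 660
720 vs 660 — the two versions disagree here.
verdict: not equivalent; witness: a=-2, b=-5


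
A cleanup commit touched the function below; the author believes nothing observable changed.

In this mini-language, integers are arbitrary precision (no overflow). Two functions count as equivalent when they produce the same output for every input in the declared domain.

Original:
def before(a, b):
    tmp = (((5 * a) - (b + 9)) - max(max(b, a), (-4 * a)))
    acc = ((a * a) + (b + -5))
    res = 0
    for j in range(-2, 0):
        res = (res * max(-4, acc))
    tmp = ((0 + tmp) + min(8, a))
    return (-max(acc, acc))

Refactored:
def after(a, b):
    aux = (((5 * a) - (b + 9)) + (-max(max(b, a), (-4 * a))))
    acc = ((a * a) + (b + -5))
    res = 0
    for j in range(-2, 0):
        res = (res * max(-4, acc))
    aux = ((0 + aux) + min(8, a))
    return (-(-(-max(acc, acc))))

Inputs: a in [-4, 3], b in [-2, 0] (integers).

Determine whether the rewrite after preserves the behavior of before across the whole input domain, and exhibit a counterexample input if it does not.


Behavior is preserved: although local variable names differ, arithmetic usage differs, the outputs never diverge.
Tracing a=-3, b=-2: before: tmp=-34, then acc=2, then res=0, then (j=-2), then res=0, then (j=-1), then res=0, then tmp=-37, then returns -2 | after: aux=-34, then acc=2, then res=0, then (j=-2), then res=0, then (j=-1), then res=0, then aux=-37, then returns -2 — matching result -2.
Sweeping the whole domain (24 inputs) finds no disagreement.
verdict: equivalent


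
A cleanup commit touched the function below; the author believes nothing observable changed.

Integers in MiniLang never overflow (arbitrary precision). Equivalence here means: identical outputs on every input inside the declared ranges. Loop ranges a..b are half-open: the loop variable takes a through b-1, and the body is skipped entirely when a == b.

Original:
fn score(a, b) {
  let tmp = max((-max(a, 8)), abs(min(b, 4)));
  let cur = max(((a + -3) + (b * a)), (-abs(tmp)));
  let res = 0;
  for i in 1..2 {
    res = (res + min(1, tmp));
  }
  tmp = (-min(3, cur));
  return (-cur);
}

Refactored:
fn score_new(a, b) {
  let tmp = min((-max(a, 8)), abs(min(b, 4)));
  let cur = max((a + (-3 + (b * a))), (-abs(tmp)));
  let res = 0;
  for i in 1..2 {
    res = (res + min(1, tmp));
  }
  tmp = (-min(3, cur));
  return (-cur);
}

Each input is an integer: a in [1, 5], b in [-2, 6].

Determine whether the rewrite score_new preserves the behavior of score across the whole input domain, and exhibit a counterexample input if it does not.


a=1, b=-2 yields 2 from score but 4 from score_new.
verdict: not equivalent; witness: a=1, b=-2


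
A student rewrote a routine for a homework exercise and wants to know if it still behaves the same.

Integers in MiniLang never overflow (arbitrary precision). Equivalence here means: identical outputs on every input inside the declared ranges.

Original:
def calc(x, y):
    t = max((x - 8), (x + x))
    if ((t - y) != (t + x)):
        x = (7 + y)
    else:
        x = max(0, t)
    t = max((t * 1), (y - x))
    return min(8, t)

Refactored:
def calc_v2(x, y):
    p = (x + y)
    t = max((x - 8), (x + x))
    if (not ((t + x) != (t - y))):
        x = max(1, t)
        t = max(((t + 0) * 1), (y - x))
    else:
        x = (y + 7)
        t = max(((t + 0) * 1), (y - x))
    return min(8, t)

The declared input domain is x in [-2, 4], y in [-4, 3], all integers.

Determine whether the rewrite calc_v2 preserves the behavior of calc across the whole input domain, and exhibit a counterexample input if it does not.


Take x=-2, y=2.
calc: t := -4 | ((t - y) != (t + x)): false | x := 0 | t := 2 | result 2
calc_v2: p := 0 | t := -4 | (not ((t + x) != (t - y))): true | x := 1 | t := 1 | result 1
2 against 1: the behavior changed.
verdict: not equivalent; witness: x=-2, y=2


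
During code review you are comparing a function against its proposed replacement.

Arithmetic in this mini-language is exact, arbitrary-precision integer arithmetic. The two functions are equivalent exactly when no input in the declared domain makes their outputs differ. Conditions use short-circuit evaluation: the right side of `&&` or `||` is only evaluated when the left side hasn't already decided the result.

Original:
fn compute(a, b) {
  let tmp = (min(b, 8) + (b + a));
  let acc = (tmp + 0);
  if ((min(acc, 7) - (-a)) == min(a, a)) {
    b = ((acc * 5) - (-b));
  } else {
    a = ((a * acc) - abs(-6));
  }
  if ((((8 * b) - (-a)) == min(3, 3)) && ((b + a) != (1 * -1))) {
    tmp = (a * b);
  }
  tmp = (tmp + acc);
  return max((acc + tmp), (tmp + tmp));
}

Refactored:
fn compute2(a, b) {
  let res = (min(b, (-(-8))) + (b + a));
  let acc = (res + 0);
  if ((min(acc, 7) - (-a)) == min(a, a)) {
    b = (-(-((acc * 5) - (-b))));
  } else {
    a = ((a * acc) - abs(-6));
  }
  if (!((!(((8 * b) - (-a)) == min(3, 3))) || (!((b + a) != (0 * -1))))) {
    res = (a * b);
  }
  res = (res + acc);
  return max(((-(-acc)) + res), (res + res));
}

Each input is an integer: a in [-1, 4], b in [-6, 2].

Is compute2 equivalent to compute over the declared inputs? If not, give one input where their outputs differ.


The one real change (`1` became `0`) has no effect anywhere in the declared ranges.
Spot check at a=0, b=-2 — compute: tmp becomes -4; next acc becomes -4; next ((min(acc, 7) - (-a)) == min(a, a)) evaluates to false; next a becomes -6; next ((((8 * b) - (-a)) == min(3, 3)) && ((b + a) != (1 * -1))) evaluates to false; next tmp becomes -8; next final value -12. compute2: res becomes -4; next acc becomes -4; next ((min(acc, 7) - (-a)) == min(a, a)) evaluates to false; next a becomes -6; next (!((!(((8 * b) - (-a)) == min(3, 3))) || (!((b + a) != (0 * -1))))) evaluates to false; next res becomes -8; next final value -12. Both give -12.
An exhaustive pass over the 54 declared inputs shows identical outputs.
verdict: equivalent


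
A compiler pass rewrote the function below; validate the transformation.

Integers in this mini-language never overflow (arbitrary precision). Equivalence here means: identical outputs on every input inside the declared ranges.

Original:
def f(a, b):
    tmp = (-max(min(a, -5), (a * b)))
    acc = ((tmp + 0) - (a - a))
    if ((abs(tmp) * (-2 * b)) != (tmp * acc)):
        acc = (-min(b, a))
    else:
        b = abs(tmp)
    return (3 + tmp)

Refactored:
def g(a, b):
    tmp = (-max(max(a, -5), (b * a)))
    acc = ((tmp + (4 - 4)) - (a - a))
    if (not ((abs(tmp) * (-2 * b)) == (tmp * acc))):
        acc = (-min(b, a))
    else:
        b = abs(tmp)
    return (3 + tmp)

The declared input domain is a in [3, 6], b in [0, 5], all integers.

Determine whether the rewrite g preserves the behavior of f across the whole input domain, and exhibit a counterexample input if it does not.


Try a=3, b=0.
f: tmp becomes 0; next acc becomes 0; next ((abs(tmp) * (-2 * b)) != (tmp * acc)) evaluates to false; next b becomes 0; next final value 3
g: tmp becomes -3; next acc becomes -3; next (not ((abs(tmp) * (-2 * b)) == (tmp * acc))) evaluates to true; next acc becomes 0; next final value 0
3 != 0, so the rewrite changes behavior.
verdict: not equivalent; witness: a=3, b=0


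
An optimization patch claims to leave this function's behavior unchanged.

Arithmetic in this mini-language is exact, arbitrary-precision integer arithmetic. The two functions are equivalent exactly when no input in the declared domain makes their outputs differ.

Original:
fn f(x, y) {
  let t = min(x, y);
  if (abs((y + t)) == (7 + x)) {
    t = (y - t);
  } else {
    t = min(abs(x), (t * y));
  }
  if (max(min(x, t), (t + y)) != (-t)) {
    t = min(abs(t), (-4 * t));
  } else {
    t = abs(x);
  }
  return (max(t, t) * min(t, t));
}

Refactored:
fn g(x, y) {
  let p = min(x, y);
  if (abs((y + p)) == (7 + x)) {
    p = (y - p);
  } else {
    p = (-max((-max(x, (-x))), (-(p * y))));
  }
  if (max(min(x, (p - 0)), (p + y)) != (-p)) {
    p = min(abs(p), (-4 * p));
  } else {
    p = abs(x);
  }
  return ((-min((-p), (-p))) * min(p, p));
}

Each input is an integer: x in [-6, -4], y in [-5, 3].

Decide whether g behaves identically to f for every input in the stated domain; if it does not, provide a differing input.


Equivalent — the differences include local variable names differ; also constant usage differs; also min/max/abs usage differs; also arithmetic usage differs, yet no declared input distinguishes the two.
As a probe, take x=-4, y=2: f runs t=-4, then (abs((y + t)) == (7 + x)) is false, then t=-8, then (max(min(x, t), (t + y)) != (-t)) is true, then t=8, then returns 64; g runs p=-4, then (abs((y + p)) == (7 + x)) is false, then p=-8, then (max(min(x, (p - 0)), (p + y)) != (-p)) is true, then p=8, then returns 64; both end at 64.
An exhaustive pass over the 27 declared inputs shows identical outputs.
verdict: equivalent


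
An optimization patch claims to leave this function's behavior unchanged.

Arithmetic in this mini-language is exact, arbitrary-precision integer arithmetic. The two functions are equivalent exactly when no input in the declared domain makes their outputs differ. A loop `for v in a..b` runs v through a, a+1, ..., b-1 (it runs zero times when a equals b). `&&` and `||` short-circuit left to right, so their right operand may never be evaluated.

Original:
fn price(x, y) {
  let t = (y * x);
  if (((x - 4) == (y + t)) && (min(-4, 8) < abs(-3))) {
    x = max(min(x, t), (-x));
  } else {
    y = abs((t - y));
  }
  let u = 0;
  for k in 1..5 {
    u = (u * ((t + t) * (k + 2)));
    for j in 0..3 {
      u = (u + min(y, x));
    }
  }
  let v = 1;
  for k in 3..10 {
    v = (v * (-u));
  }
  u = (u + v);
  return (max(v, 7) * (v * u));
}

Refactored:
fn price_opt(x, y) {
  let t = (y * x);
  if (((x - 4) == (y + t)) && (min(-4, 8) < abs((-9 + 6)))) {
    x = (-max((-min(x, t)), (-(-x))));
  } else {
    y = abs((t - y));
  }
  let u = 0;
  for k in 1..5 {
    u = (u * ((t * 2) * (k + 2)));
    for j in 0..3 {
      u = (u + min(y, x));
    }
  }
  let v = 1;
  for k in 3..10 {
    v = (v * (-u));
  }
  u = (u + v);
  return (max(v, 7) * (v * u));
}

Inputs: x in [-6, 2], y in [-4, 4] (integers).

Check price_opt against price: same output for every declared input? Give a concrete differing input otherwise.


Input x=-6, y=2: 728760618916968674038049102788863603957787950002500979562014929763336412134888130191127452374403211504891434541696662096240003969000132293889458176 from price versus 44422753673777382089549512568977522922481241981611781071159438933151363985720923060101146617355174669763280896 from price_opt.
verdict: not equivalent; witness: x=-6, y=2


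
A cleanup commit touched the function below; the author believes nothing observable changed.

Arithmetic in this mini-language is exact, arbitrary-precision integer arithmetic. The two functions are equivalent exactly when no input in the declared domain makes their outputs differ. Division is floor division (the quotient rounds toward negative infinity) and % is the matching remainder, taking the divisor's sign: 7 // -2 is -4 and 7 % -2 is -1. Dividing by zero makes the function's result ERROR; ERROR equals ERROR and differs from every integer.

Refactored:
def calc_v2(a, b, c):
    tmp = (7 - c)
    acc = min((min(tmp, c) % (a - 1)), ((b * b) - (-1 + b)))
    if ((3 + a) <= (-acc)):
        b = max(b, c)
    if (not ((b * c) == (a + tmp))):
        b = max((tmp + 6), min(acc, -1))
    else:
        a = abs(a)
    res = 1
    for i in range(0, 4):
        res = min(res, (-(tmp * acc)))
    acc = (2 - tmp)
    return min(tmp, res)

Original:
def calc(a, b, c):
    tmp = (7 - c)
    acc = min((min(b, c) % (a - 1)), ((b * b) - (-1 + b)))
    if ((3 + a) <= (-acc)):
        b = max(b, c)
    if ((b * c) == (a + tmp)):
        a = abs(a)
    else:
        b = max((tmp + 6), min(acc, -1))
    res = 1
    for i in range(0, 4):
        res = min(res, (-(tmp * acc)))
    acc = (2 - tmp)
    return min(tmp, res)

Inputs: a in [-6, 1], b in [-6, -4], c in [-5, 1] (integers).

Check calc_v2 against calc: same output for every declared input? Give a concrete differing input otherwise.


Evaluate both at a=-6, b=-6, c=0.
calc: tmp := 7 | acc := -6 | ((3 + a) <= (-acc)): true | b := 0 | ((b * c) == (a + tmp)): false | b := 13 | res := 1 | iter i=0: | res := 1 | iter i=1: | res := 1 | iter i=2: | res := 1 | iter i=3: | res := 1 | acc := -5 | result 1
calc_v2: tmp := 7 | acc := 0 | ((3 + a) <= (-acc)): true | b := 0 | (not ((b * c) == (a + tmp))): true | b := 13 | res := 1 | iter i=0: | res := 0 | iter i=1: | res := 0 | iter i=2: | res := 0 | iter i=3: | res := 0 | acc := -5 | result 0
1 against 0: the behavior changed.
verdict: not equivalent; witness: a=-6, b=-6, c=0


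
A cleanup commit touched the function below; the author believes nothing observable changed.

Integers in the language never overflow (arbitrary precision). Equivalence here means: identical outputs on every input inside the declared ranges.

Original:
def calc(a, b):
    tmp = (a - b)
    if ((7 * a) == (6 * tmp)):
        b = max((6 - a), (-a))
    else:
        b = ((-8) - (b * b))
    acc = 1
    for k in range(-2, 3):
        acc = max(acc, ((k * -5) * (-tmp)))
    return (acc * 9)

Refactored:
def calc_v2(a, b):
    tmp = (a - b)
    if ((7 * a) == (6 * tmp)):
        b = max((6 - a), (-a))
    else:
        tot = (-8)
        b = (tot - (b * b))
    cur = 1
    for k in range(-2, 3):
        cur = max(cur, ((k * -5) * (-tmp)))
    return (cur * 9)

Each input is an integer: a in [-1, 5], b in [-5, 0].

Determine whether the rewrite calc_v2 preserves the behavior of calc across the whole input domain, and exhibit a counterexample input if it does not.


Behavior is preserved: although local variable names differ, statement counts differ, the outputs never diverge.
Spot check at a=1, b=-2 — calc: tmp becomes 3; next ((7 * a) == (6 * tmp)) evaluates to false; next b becomes -12; next acc becomes 1; next at k=-2:; next acc becomes 1; next at k=-1:; next acc becomes 1; next at k=0:; next acc becomes 1; next at k=1:; next acc becomes 15; next at k=2:; next acc becomes 30; next final value 270. calc_v2: tmp becomes 3; next ((7 * a) == (6 * tmp)) evaluates to false; next tot becomes -8; next b becomes -12; next cur becomes 1; next at k=-2:; next cur becomes 1; next at k=-1:; next cur becomes 1; next at k=0:; next cur becomes 1; next at k=1:; next cur becomes 15; next at k=2:; next cur becomes 30; next final value 270. Both give 270.
Every one of the 42 inputs gives matching results.
verdict: equivalent


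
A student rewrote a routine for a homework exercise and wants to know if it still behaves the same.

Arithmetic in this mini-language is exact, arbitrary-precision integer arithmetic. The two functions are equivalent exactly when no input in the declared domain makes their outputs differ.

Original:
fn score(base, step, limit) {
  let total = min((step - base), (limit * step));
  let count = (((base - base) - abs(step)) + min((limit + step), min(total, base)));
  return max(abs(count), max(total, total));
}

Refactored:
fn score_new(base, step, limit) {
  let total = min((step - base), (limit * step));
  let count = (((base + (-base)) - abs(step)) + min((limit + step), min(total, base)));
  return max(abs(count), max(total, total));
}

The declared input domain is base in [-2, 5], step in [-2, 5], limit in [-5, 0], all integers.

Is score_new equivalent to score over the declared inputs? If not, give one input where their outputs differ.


Comparing the listings, the differences include: arithmetic usage differs.
Spot check at base=1, step=-2, limit=-3 — score: total=-3, then count=-7, then returns 7. score_new: total=-3, then count=-7, then returns 7. Both give 7.
Sweeping the whole domain (384 inputs) finds no disagreement.
verdict: equivalent


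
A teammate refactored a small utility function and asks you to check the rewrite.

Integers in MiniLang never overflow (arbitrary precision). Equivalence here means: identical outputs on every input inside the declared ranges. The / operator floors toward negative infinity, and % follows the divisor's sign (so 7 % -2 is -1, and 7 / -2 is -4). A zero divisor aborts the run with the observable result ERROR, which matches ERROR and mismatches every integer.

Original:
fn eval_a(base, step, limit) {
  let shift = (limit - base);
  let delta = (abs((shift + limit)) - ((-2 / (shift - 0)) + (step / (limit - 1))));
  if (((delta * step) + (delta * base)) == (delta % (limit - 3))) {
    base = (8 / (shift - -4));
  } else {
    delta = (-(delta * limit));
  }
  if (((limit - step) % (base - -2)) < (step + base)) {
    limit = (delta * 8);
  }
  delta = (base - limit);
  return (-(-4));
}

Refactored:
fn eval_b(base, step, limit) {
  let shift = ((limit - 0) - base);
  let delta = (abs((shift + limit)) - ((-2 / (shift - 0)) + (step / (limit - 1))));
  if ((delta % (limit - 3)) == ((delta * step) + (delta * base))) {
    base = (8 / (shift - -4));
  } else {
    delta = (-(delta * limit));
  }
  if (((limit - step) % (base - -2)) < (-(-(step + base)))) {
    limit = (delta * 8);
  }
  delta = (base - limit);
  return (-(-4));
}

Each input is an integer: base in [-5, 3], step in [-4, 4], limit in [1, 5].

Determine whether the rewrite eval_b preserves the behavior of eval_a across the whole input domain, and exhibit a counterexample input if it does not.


Behavior is preserved: although arithmetic usage differs; also constant usage differs, the outputs never diverge.
As a probe, take base=3, step=-2, limit=1: eval_a runs shift becomes -2; next hits division by zero so the output is ERROR; eval_b runs shift becomes -2; next hits division by zero so the output is ERROR; both end at ERROR.
An exhaustive pass over the 405 declared inputs shows identical outputs.
verdict: equivalent


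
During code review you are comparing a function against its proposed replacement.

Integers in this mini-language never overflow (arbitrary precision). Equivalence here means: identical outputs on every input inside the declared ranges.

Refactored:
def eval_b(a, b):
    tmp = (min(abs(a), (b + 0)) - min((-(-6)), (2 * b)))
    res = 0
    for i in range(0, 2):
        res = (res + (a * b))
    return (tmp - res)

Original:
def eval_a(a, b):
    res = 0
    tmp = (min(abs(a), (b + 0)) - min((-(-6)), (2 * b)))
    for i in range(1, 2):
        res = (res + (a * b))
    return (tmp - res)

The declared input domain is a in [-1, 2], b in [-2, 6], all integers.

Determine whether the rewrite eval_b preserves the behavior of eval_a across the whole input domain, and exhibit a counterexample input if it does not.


There is a counterexample at a=-1, b=-2: 0 on one side, -2 on the other.
eval_a: res = 0; tmp = 2; [i=1]; res = 2; return 0
eval_b: tmp = 2; res = 0; [i=0]; res = 2; [i=1]; res = 4; return -2
verdict: not equivalent; witness: a=-1, b=-2


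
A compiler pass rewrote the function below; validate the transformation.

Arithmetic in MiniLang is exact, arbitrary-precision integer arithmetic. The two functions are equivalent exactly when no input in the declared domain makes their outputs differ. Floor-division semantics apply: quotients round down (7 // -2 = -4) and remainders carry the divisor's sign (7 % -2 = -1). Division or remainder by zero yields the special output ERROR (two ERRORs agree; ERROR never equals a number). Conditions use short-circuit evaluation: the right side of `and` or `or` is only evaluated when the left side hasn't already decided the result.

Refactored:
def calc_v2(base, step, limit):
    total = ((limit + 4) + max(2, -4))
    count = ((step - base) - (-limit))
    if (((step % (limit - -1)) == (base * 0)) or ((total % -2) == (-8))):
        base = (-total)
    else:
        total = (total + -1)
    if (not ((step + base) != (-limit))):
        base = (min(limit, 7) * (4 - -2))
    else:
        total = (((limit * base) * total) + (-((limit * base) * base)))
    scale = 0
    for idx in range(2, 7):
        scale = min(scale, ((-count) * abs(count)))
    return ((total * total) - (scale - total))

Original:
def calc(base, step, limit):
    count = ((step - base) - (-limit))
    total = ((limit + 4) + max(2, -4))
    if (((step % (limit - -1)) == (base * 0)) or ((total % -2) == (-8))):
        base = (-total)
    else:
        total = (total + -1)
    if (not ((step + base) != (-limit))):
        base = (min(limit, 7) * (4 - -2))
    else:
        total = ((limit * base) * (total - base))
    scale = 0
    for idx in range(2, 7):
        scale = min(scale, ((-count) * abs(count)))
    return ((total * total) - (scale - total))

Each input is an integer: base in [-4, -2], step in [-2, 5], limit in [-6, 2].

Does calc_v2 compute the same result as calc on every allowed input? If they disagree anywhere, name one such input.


The two versions differ — the changes include arithmetic usage differs.
Spot check at base=-2, step=-1, limit=-2 — calc: count=-1, then total=4, then (((step % (limit - -1)) == (base * 0)) or ((total % -2) == (-8))) is true, then base=-4, then (not ((step + base) != (-limit))) is false, then total=64, then scale=0, then (idx=2), then scale=0, then (idx=3), then scale=0, then (idx=4), then scale=0, then (idx=5), then scale=0, then (idx=6), then scale=0, then returns 4160. calc_v2: total=4, then count=-1, then (((step % (limit - -1)) == (base * 0)) or ((total % -2) == (-8))) is true, then base=-4, then (not ((step + base) != (-limit))) is false, then total=64, then scale=0, then (idx=2), then scale=0, then (idx=3), then scale=0, then (idx=4), then scale=0, then (idx=5), then scale=0, then (idx=6), then scale=0, then returns 4160. Both give 4160.
An exhaustive pass over the 216 declared inputs shows identical outputs.
verdict: equivalent


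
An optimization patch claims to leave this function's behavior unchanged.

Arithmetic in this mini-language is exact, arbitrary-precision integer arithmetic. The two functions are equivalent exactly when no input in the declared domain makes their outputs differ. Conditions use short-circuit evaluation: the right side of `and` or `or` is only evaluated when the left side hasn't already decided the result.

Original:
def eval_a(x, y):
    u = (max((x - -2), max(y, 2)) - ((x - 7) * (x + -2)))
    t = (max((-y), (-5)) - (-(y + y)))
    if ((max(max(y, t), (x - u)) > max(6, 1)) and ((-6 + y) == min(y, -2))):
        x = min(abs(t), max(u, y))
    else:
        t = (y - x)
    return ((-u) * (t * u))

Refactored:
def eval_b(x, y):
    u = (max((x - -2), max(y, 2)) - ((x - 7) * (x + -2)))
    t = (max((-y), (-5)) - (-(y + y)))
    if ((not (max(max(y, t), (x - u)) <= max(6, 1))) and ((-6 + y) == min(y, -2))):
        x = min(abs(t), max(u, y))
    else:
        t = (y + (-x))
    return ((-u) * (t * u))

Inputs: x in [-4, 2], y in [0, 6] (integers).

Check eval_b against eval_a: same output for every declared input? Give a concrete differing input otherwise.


Behavior is preserved: although boolean connective usage differs, and comparison usage differs, and arithmetic usage differs, the outputs never diverge.
Tracing x=-2, y=1: eval_a: u=-34, then t=1, then ((max(max(y, t), (x - u)) > max(6, 1)) and ((-6 + y) == min(y, -2))) is false, then t=3, then returns -3468 | eval_b: u=-34, then t=1, then ((not (max(max(y, t), (x - u)) <= max(6, 1))) and ((-6 + y) == min(y, -2))) is false, then t=3, then returns -3468 — matching result -3468.
Checked all 49 inputs in the declared domain: the outputs agree on every one.
verdict: equivalent


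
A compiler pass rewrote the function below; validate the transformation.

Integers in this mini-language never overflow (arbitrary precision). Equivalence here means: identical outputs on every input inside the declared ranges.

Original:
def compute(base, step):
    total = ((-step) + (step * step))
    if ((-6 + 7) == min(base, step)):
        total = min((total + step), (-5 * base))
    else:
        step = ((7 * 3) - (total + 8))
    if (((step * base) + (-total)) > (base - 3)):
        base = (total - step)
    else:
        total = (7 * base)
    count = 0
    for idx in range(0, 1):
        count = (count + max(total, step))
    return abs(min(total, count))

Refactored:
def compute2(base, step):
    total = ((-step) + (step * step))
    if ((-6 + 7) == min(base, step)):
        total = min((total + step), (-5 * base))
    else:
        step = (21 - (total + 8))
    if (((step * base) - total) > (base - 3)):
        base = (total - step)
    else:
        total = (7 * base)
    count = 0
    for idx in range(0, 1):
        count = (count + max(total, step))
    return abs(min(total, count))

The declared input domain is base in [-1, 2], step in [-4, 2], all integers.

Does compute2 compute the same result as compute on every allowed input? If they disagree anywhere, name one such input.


Side by side, the visible changes include: arithmetic usage differs; and constant usage differs.
One worked example (base=1, step=-3) — compute: total=12, then ((-6 + 7) == min(base, step)) is false, then step=1, then (((step * base) + (-total)) > (base - 3)) is false, then total=7, then count=0, then (idx=0), then count=7, then returns 7; compute2: total=12, then ((-6 + 7) == min(base, step)) is false, then step=1, then (((step * base) - total) > (base - 3)) is false, then total=7, then count=0, then (idx=0), then count=7, then returns 7; agreement on 7.
Checked all 28 inputs in the declared domain: the outputs agree on every one.
verdict: equivalent


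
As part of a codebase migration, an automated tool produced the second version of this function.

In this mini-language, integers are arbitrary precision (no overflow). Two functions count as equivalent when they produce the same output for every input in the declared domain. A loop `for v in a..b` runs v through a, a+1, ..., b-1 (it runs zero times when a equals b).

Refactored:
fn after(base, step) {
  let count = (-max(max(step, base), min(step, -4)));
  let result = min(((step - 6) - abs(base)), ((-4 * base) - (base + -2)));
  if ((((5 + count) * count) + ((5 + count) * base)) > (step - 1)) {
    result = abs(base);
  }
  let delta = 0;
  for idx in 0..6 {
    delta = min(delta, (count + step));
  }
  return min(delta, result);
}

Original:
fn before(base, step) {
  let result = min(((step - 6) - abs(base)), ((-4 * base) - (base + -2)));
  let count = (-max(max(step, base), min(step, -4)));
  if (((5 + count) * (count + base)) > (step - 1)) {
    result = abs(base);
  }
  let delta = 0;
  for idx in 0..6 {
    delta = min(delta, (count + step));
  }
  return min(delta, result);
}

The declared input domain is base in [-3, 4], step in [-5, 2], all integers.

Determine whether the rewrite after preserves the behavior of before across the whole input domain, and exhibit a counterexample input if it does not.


Equivalent — the differences include constant usage differs; arithmetic usage differs, yet no declared input distinguishes the two.
Tracing base=1, step=-4: before: result = -11; count = -1; (((5 + count) * (count + base)) > (step - 1)) -> true; result = 1; delta = 0; [idx=0]; delta = -5; [idx=1]; delta = -5; [idx=2]; delta = -5; [idx=3]; delta = -5; [idx=4]; delta = -5; [idx=5]; delta = -5; return -5 | after: count = -1; result = -11; ((((5 + count) * count) + ((5 + count) * base)) > (step - 1)) -> true; result = 1; delta = 0; [idx=0]; delta = -5; [idx=1]; delta = -5; [idx=2]; delta = -5; [idx=3]; delta = -5; [idx=4]; delta = -5; [idx=5]; delta = -5; return -5 — matching result -5.
Sweeping the whole domain (64 inputs) finds no disagreement.
verdict: equivalent


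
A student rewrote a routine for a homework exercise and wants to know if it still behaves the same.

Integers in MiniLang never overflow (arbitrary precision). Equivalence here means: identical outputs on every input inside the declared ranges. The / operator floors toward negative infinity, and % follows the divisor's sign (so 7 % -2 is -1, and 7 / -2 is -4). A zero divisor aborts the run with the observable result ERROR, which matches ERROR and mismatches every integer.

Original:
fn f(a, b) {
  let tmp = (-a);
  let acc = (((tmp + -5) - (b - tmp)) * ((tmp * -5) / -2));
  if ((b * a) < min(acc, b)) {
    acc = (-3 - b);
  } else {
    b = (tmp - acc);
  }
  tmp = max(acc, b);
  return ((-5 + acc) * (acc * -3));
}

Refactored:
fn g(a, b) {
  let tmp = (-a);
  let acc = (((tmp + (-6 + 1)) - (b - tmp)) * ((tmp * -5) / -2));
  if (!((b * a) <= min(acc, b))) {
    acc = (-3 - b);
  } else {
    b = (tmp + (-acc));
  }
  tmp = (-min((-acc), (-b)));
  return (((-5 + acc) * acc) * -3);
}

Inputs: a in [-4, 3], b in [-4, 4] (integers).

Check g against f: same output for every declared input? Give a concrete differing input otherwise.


Input a=-4, b=-4: -13650 from f versus 12 from g.
verdict: not equivalent; witness: a=-4, b=-4


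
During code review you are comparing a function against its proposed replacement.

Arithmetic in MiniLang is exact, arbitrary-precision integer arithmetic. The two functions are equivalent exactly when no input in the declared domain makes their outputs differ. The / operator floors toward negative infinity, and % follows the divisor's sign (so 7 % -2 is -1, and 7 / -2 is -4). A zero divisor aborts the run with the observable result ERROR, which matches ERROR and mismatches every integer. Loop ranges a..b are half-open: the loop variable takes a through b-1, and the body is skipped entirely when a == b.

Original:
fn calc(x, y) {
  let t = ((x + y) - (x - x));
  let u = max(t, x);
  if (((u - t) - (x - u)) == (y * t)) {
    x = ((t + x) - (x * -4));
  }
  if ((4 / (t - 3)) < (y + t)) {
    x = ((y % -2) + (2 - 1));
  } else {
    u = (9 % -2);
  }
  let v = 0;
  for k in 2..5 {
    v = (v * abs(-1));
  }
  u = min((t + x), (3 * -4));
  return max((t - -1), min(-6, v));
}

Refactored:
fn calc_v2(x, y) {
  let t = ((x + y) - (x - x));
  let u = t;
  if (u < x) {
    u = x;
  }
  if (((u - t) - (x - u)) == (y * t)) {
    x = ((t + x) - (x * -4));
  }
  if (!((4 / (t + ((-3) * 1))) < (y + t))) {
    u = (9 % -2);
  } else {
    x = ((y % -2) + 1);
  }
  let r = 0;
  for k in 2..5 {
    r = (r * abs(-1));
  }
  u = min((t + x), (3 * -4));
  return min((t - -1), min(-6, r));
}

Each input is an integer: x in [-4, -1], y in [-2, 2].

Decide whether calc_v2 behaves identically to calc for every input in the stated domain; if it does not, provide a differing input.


Evaluate both at x=-4, y=-2.
calc: t := -6 | u := -4 | (((u - t) - (x - u)) == (y * t)): false | ((4 / (t - 3)) < (y + t)): false | u := -1 | v := 0 | iter k=2: | v := 0 | iter k=3: | v := 0 | iter k=4: | v := 0 | u := -12 | result -5
calc_v2: t := -6 | u := -6 | (u < x): true | u := -4 | (((u - t) - (x - u)) == (y * t)): false | (!((4 / (t + ((-3) * 1))) < (y + t))): true | u := -1 | r := 0 | iter k=2: | r := 0 | iter k=3: | r := 0 | iter k=4: | r := 0 | u := -12 | result -6
-5 vs -6 — the two versions disagree here.
verdict: not equivalent; witness: x=-4, y=-2


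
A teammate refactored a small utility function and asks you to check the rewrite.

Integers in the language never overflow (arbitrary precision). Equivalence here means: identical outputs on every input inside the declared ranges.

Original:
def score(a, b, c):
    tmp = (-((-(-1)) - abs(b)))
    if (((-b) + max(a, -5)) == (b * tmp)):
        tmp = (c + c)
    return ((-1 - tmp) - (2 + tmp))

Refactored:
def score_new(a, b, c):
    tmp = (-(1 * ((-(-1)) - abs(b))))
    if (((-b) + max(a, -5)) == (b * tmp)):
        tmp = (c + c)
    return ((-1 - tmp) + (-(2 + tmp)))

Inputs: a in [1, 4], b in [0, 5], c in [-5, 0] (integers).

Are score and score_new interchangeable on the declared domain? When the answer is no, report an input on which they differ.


Equivalent — the differences include constant usage differs, and arithmetic usage differs, yet no declared input distinguishes the two.
As a probe, take a=3, b=0, c=-3: score runs tmp becomes -1; next (((-b) + max(a, -5)) == (b * tmp)) evaluates to false; next final value -1; score_new runs tmp becomes -1; next (((-b) + max(a, -5)) == (b * tmp)) evaluates to false; next final value -1; both end at -1.
Sweeping the whole domain (144 inputs) finds no disagreement.
verdict: equivalent


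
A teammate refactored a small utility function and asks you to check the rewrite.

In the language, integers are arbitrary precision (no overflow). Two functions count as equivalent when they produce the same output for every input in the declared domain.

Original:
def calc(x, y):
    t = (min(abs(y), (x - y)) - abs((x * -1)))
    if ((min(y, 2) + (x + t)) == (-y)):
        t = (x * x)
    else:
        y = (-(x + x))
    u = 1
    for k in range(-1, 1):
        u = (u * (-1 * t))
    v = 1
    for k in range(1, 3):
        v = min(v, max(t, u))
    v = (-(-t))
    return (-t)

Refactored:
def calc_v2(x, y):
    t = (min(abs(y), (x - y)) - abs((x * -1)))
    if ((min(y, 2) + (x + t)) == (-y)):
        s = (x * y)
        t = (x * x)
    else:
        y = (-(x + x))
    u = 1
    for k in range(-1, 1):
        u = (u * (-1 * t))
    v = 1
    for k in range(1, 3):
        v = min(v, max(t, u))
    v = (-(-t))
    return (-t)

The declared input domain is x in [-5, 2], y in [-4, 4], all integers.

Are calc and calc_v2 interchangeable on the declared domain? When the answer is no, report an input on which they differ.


Differences: local variable names differ, and statement counts differ, and arithmetic usage differs — yet all 72 inputs agree.
verdict: equivalent


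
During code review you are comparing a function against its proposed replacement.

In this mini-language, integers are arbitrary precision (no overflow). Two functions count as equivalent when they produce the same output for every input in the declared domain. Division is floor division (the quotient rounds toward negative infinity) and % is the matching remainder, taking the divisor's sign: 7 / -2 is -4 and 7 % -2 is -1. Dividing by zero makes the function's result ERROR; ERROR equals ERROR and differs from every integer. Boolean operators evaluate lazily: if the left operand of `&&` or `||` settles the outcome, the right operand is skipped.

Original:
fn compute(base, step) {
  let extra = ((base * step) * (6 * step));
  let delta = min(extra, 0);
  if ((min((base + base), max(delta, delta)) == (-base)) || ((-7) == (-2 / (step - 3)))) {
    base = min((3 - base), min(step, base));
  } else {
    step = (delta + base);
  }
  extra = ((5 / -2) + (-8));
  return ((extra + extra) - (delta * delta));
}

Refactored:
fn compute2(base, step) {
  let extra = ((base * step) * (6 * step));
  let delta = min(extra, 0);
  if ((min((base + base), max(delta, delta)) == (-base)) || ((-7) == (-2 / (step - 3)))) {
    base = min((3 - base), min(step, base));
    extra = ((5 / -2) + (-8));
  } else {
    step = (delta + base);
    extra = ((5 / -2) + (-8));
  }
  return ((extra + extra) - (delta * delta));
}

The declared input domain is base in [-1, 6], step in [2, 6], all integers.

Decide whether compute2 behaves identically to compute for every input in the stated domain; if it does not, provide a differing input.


Changes here: constant usage differs, arithmetic usage differs, statement counts differ; the full 40-point sweep finds no disagreement.
verdict: equivalent


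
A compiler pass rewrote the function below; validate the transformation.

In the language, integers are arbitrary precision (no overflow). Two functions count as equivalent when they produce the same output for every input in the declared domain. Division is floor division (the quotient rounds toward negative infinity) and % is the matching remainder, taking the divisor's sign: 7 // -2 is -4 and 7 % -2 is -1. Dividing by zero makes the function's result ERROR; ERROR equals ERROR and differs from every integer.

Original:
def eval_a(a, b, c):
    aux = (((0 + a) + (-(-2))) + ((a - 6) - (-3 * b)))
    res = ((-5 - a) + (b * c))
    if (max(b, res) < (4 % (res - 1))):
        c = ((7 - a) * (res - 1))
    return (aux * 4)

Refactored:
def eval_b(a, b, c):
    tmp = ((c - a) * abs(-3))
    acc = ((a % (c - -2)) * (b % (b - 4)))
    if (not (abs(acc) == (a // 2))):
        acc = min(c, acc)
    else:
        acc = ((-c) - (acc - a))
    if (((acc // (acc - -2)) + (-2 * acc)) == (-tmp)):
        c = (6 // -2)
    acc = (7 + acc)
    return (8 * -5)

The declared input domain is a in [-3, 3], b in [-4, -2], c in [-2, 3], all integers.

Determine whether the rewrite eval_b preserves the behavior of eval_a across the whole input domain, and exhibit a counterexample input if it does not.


Take a=-3, b=-4, c=-2.
eval_a: aux = -22; res = 6; (max(b, res) < (4 % (res - 1))) -> false; return -88
eval_b: tmp = 3; division by zero -> ERROR
-88 != ERROR, so the rewrite changes behavior.
verdict: not equivalent; witness: a=-3, b=-4, c=-2


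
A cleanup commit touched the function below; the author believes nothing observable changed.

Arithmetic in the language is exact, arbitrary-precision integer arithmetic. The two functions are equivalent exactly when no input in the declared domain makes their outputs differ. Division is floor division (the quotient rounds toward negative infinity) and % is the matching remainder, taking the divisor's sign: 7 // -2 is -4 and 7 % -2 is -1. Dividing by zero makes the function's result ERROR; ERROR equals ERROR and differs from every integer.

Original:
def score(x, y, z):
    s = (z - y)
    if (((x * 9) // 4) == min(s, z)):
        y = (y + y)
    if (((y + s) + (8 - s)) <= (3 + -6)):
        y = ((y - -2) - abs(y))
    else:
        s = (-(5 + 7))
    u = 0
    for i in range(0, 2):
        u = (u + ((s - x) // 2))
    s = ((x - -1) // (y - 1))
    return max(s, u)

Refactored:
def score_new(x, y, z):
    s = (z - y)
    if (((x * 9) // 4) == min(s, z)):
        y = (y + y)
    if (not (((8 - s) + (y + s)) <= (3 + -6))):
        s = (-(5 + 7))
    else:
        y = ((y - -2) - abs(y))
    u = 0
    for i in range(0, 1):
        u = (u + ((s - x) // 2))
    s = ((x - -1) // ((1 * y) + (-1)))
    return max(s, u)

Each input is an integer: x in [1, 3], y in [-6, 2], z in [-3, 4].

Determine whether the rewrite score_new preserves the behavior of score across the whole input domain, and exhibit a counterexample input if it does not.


On input x=1, y=-6, z=2, score returns 6 while score_new returns 3.
verdict: not equivalent; witness: x=1, y=-6, z=2


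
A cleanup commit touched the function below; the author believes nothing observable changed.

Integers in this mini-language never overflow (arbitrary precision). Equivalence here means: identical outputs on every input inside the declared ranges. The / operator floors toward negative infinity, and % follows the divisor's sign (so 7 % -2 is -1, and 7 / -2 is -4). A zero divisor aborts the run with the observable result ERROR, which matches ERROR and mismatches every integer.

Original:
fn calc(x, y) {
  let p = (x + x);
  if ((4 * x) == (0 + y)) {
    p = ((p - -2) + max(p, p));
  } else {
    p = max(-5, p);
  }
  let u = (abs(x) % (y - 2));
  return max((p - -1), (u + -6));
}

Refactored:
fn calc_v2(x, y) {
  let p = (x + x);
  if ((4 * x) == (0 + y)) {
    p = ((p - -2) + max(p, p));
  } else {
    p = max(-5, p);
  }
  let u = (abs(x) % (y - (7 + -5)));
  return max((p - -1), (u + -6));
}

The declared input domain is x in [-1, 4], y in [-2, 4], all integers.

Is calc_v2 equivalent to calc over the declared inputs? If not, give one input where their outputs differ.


Behavior is preserved: although constant usage differs, arithmetic usage differs, the outputs never diverge.
Spot check at x=1, y=2 — calc: p = 2; ((4 * x) == (0 + y)) -> false; p = 2; division by zero -> ERROR. calc_v2: p = 2; ((4 * x) == (0 + y)) -> false; p = 2; division by zero -> ERROR. Both give ERROR.
Every one of the 42 inputs gives matching results.
verdict: equivalent
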